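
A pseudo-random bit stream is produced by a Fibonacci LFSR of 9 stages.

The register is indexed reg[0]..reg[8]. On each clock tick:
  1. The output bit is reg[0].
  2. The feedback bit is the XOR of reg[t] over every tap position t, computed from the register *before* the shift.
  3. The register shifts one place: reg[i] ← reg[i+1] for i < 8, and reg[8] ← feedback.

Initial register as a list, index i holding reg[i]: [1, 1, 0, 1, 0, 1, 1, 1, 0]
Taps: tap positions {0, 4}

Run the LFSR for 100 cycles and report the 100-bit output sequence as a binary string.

step | reg (before) | out | fb
   0 | 110101110 | 1 | 1
   1 | 101011101 | 1 | 0
   2 | 010111010 | 0 | 1
   3 | 101110101 | 1 | 0
   4 | 011101010 | 0 | 0
   5 | 111010100 | 1 | 0
   6 | 110101000 | 1 | 1
   7 | 101010001 | 1 | 0
   8 | 010100010 | 0 | 0
   9 | 101000100 | 1 | 1
  10 | 010001001 | 0 | 0
  11 | 100010010 | 1 | 0
  12 | 000100100 | 0 | 0
  13 | 001001000 | 0 | 0
  14 | 010010000 | 0 | 1
  15 | 100100001 | 1 | 1
  16 | 001000011 | 0 | 0
  17 | 010000110 | 0 | 0
  18 | 100001100 | 1 | 1
  19 | 000011001 | 0 | 1
  20 | 000110011 | 0 | 1
  21 | 001100111 | 0 | 0
  22 | 011001110 | 0 | 0
  23 | 110011100 | 1 | 0
  24 | 100111000 | 1 | 0
  25 | 001110000 | 0 | 1
  26 | 011100001 | 0 | 0
  27 | 111000010 | 1 | 1
  28 | 110000101 | 1 | 1
  29 | 100001011 | 1 | 1
  30 | 000010111 | 0 | 1
  31 | 000101111 | 0 | 0
  32 | 001011110 | 0 | 1
  33 | 010111101 | 0 | 1
  34 | 101111011 | 1 | 0
  35 | 011110110 | 0 | 1
  36 | 111101101 | 1 | 1
  37 | 111011011 | 1 | 0
  38 | 110110110 | 1 | 0
  39 | 101101100 | 1 | 1
  40 | 011011001 | 0 | 1
  41 | 110110011 | 1 | 0
  42 | 101100110 | 1 | 1
  43 | 011001101 | 0 | 0
  44 | 110011010 | 1 | 0
  45 | 100110100 | 1 | 0
  46 | 001101000 | 0 | 0
  47 | 011010000 | 0 | 1
  48 | 110100001 | 1 | 1
  49 | 101000011 | 1 | 1
  50 | 010000111 | 0 | 0
  51 | 100001110 | 1 | 1
  52 | 000011101 | 0 | 1
  53 | 000111011 | 0 | 1
  54 | 001110111 | 0 | 1
  55 | 011101111 | 0 | 0
  56 | 111011110 | 1 | 0
  57 | 110111100 | 1 | 0
  58 | 101111000 | 1 | 0
  59 | 011110000 | 0 | 1
  60 | 111100001 | 1 | 1
  61 | 111000011 | 1 | 1
  62 | 110000111 | 1 | 1
  63 | 100001111 | 1 | 1
  64 | 000011111 | 0 | 1
  65 | 000111111 | 0 | 1
  66 | 001111111 | 0 | 1
  67 | 011111111 | 0 | 1
  68 | 111111111 | 1 | 0
  69 | 111111110 | 1 | 0
  70 | 111111100 | 1 | 0
  71 | 111111000 | 1 | 0
  72 | 111110000 | 1 | 0
  73 | 111100000 | 1 | 1
  74 | 111000001 | 1 | 1
  75 | 110000011 | 1 | 1
  76 | 100000111 | 1 | 1
  77 | 000001111 | 0 | 0
  78 | 000011110 | 0 | 1
  79 | 000111101 | 0 | 1
  80 | 001111011 | 0 | 1
  81 | 011110111 | 0 | 1
  82 | 111101111 | 1 | 1
  83 | 111011111 | 1 | 0
  84 | 110111110 | 1 | 0
  85 | 101111100 | 1 | 0
  86 | 011111000 | 0 | 1
  87 | 111110001 | 1 | 0
  88 | 111100010 | 1 | 1
  89 | 111000101 | 1 | 1
  90 | 110001011 | 1 | 1
  91 | 100010111 | 1 | 0
  92 | 000101110 | 0 | 0
  93 | 001011100 | 0 | 1
  94 | 010111001 | 0 | 1
  95 | 101110011 | 1 | 0
  96 | 011100110 | 0 | 0
  97 | 111001100 | 1 | 1
  98 | 110011001 | 1 | 0
  99 | 100110010 | 1 | 0

1101011101010001001000011001110000101111011011001101000011101111000011111111100000111101111100010111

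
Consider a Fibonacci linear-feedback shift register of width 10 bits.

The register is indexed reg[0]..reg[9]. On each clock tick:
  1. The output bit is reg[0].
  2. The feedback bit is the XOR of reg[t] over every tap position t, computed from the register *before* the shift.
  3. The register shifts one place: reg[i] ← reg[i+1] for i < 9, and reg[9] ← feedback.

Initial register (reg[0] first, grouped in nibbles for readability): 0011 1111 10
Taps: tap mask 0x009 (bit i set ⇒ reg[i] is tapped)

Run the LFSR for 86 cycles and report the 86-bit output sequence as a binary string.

00111111101100001000110100111001001111000011011101100011000111101111101001001010000001

step | reg (before) | out | fb
   0 | 0011111110 | 0 | 1
   1 | 0111111101 | 0 | 1
   2 | 1111111011 | 1 | 0
   3 | 1111110110 | 1 | 0
   4 | 1111101100 | 1 | 0
   5 | 1111011000 | 1 | 0
   6 | 1110110000 | 1 | 1
   7 | 1101100001 | 1 | 0
   8 | 1011000010 | 1 | 0
   9 | 0110000100 | 0 | 0
  10 | 1100001000 | 1 | 1
  11 | 1000010001 | 1 | 1
  12 | 0000100011 | 0 | 0
  13 | 0001000110 | 0 | 1
  14 | 0010001101 | 0 | 0
  15 | 0100011010 | 0 | 0
  16 | 1000110100 | 1 | 1
  17 | 0001101001 | 0 | 1
  18 | 0011010011 | 0 | 1
  19 | 0110100111 | 0 | 0
  20 | 1101001110 | 1 | 0
  21 | 1010011100 | 1 | 1
  22 | 0100111001 | 0 | 0
  23 | 1001110010 | 1 | 0
  24 | 0011100100 | 0 | 1
  25 | 0111001001 | 0 | 1
  26 | 1110010011 | 1 | 1
  27 | 1100100111 | 1 | 1
  28 | 1001001111 | 1 | 0
  29 | 0010011110 | 0 | 0
  30 | 0100111100 | 0 | 0
  31 | 1001111000 | 1 | 0
  32 | 0011110000 | 0 | 1
  33 | 0111100001 | 0 | 1
  34 | 1111000011 | 1 | 0
  35 | 1110000110 | 1 | 1
  36 | 1100001101 | 1 | 1
  37 | 1000011011 | 1 | 1
  38 | 0000110111 | 0 | 0
  39 | 0001101110 | 0 | 1
  40 | 0011011101 | 0 | 1
  41 | 0110111011 | 0 | 0
  42 | 1101110110 | 1 | 0
  43 | 1011101100 | 1 | 0
  44 | 0111011000 | 0 | 1
  45 | 1110110001 | 1 | 1
  46 | 1101100011 | 1 | 0
  47 | 1011000110 | 1 | 0
  48 | 0110001100 | 0 | 0
  49 | 1100011000 | 1 | 1
  50 | 1000110001 | 1 | 1
  51 | 0001100011 | 0 | 1
  52 | 0011000111 | 0 | 1
  53 | 0110001111 | 0 | 0
  54 | 1100011110 | 1 | 1
  55 | 1000111101 | 1 | 1
  56 | 0001111011 | 0 | 1
  57 | 0011110111 | 0 | 1
  58 | 0111101111 | 0 | 1
  59 | 1111011111 | 1 | 0
  60 | 1110111110 | 1 | 1
  61 | 1101111101 | 1 | 0
  62 | 1011111010 | 1 | 0
  63 | 0111110100 | 0 | 1
  64 | 1111101001 | 1 | 0
  65 | 1111010010 | 1 | 0
  66 | 1110100100 | 1 | 1
  67 | 1101001001 | 1 | 0
  68 | 1010010010 | 1 | 1
  69 | 0100100101 | 0 | 0
  70 | 1001001010 | 1 | 0
  71 | 0010010100 | 0 | 0
  72 | 0100101000 | 0 | 0
  73 | 1001010000 | 1 | 0
  74 | 0010100000 | 0 | 0
  75 | 0101000000 | 0 | 1
  76 | 1010000001 | 1 | 1
  77 | 0100000011 | 0 | 0
  78 | 1000000110 | 1 | 1
  79 | 0000001101 | 0 | 0
  80 | 0000011010 | 0 | 0
  81 | 0000110100 | 0 | 0
  82 | 0001101000 | 0 | 1
  83 | 0011010001 | 0 | 1
  84 | 0110100011 | 0 | 0
  85 | 1101000110 | 1 | 0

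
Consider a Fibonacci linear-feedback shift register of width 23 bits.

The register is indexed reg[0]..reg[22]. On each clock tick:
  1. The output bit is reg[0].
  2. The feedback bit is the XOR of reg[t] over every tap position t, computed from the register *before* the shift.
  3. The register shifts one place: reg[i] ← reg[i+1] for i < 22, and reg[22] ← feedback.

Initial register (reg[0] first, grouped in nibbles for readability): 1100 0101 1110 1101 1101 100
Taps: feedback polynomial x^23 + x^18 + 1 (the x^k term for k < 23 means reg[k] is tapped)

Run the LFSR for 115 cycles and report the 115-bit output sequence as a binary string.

1100010111101101110110010100000111010101000110100101000100100011001011011100110000100111011000001001110010101011100

tick  register→output (feedback)
  0  11000101111011011101100→1 (1)
  1  10001011110110111011001→1 (0)
  2  00010111101101110110010→0 (1)
  3  00101111011011101100101→0 (0)
  4  01011110110111011001010→0 (0)
  5  10111101101110110010100→1 (0)
  6  01111011011101100101000→0 (0)
  7  11110110111011001010000→1 (0)
  8  11101101110110010100000→1 (1)
  9  11011011101100101000001→1 (1)
 10  10110111011001010000011→1 (1)
 11  01101110110010100000111→0 (0)
 12  11011101100101000001110→1 (1)
 13  10111011001010000011101→1 (0)
 14  01110110010100000111010→0 (1)
 15  11101100101000001110101→1 (0)
 16  11011001010000011101010→1 (1)
 17  10110010100000111010101→1 (0)
 18  01100101000001110101010→0 (0)
 19  11001010000011101010100→1 (0)
 20  10010100000111010101000→1 (1)
 21  00101000001110101010001→0 (1)
 22  01010000011101010100011→0 (0)
 23  10100000111010101000110→1 (1)
 24  01000001110101010001101→0 (0)
 25  10000011101010100011010→1 (0)
 26  00000111010101000110100→0 (1)
 27  00001110101010001101001→0 (0)
 28  00011101010100011010010→0 (1)
 29  00111010101000110100101→0 (0)
 30  01110101010001101001010→0 (0)
 31  11101010100011010010100→1 (0)
 32  11010101000110100101000→1 (1)
 33  10101010001101001010001→1 (0)
 34  01010100011010010100010→0 (0)
 35  10101000110100101000100→1 (1)
 36  01010001101001010001001→0 (0)
 37  10100011010010100010010→1 (0)
 38  01000110100101000100100→0 (0)
 39  10001101001010001001000→1 (1)
 40  00011010010100010010001→0 (1)
 41  00110100101000100100011→0 (0)
 42  01101001010001001000110→0 (0)
 43  11010010100010010001100→1 (1)
 44  10100101000100100011001→1 (0)
 45  01001010001001000110010→0 (1)
 46  10010100010010001100101→1 (1)
 47  00101000100100011001011→0 (0)
 48  01010001001000110010110→0 (1)
 49  10100010010001100101101→1 (1)
 50  01000100100011001011011→0 (1)
 51  10001001000110010110111→1 (0)
 52  00010010001100101101110→0 (0)
 53  00100100011001011011100→0 (1)
 54  01001000110010110111001→0 (1)
 55  10010001100101101110011→1 (0)
 56  00100011001011011100110→0 (0)
 57  01000110010110111001100→0 (0)
 58  10001100101101110011000→1 (0)
 59  00011001011011100110000→0 (1)
 60  00110010110111001100001→0 (0)
 61  01100101101110011000010→0 (0)
 62  11001011011100110000100→1 (1)
 63  10010110111001100001001→1 (1)
 64  00101101110011000010011→0 (1)
 65  01011011100110000100111→0 (0)
 66  10110111001100001001110→1 (1)
 67  01101110011000010011101→0 (1)
 68  11011100110000100111011→1 (0)
 69  10111001100001001110110→1 (0)
 70  01110011000010011101100→0 (0)
 71  11100110000100111011000→1 (0)
 72  11001100001001110110000→1 (0)
 73  10011000010011101100000→1 (1)
 74  00110000100111011000001→0 (0)
 75  01100001001110110000010→0 (0)
 76  11000010011101100000100→1 (1)
 77  10000100111011000001001→1 (1)
 78  00001001110110000010011→0 (1)
 79  00010011101100000100111→0 (0)
 80  00100111011000001001110→0 (0)
 81  01001110110000010011100→0 (1)
 82  10011101100000100111001→1 (0)
 83  00111011000001001110010→0 (1)
 84  01110110000010011100101→0 (0)
 85  11101100000100111001010→1 (1)
 86  11011000001001110010101→1 (0)
 87  10110000010011100101010→1 (1)
 88  01100000100111001010101→0 (1)
 89  11000001001110010101011→1 (1)
 90  10000010011100101010111→1 (0)
 91  00000100111001010101110→0 (0)
 92  00001001110010101011100→0 (1)
 93  00010011100101010111001→0 (1)
 94  00100111001010101110011→0 (1)
 95  01001110010101011100111→0 (0)
 96  10011100101010111001110→1 (1)
 97  00111001010101110011101→0 (1)
 98  01110010101011100111011→0 (1)
 99  11100101010111001110111→1 (0)
100  11001010101110011101110→1 (1)
101  10010101011100111011101→1 (0)
102  00101010111001110111010→0 (1)
103  01010101110011101110101→0 (1)
104  10101011100111011101011→1 (1)
105  01010111001110111010111→0 (1)
106  10101110011101110101111→1 (1)
107  01011100111011101011111→0 (1)
108  10111001110111010111111→1 (0)
109  01110011101110101111110→0 (1)
110  11100111011101011111101→1 (0)
111  11001110111010111111010→1 (0)
112  10011101110101111110100→1 (0)
113  00111011101011111101000→0 (0)
114  01110111010111111010000→0 (1)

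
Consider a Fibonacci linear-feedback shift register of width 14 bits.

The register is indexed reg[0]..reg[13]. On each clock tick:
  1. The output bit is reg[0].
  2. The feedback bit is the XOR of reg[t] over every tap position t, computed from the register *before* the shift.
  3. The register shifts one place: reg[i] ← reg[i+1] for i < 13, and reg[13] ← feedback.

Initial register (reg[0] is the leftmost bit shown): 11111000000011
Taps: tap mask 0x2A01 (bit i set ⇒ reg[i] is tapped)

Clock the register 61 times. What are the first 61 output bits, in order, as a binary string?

1111100000001100000000000010011010111100101100011000101010000

k : reg_k → out_k, fb_k
0: 11111000000011 → 1, fb=0
1: 11110000000110 → 1, fb=0
2: 11100000001100 → 1, fb=0
3: 11000000011000 → 1, fb=0
4: 10000000110000 → 1, fb=0
5: 00000001100000 → 0, fb=0
6: 00000011000000 → 0, fb=0
7: 00000110000000 → 0, fb=0
8: 00001100000000 → 0, fb=0
9: 00011000000000 → 0, fb=0
10: 00110000000000 → 0, fb=0
11: 01100000000000 → 0, fb=0
12: 11000000000000 → 1, fb=1
13: 10000000000001 → 1, fb=0
14: 00000000000010 → 0, fb=0
15: 00000000000100 → 0, fb=1
16: 00000000001001 → 0, fb=1
17: 00000000010011 → 0, fb=0
18: 00000000100110 → 0, fb=1
19: 00000001001101 → 0, fb=0
20: 00000010011010 → 0, fb=1
21: 00000100110101 → 0, fb=1
22: 00001001101011 → 0, fb=1
23: 00010011010111 → 0, fb=1
24: 00100110101111 → 0, fb=0
25: 01001101011110 → 0, fb=0
26: 10011010111100 → 1, fb=1
27: 00110101111001 → 0, fb=0
28: 01101011110010 → 0, fb=1
29: 11010111100101 → 1, fb=1
30: 10101111001011 → 1, fb=0
31: 01011110010110 → 0, fb=0
32: 10111100101100 → 1, fb=0
33: 01111001011000 → 0, fb=1
34: 11110010110001 → 1, fb=1
35: 11100101100011 → 1, fb=0
36: 11001011000110 → 1, fb=0
37: 10010110001100 → 1, fb=0
38: 00101100011000 → 0, fb=1
39: 01011000110001 → 0, fb=0
40: 10110001100010 → 1, fb=1
41: 01100011000101 → 0, fb=0
42: 11000110001010 → 1, fb=1
43: 10001100010101 → 1, fb=0
44: 00011000101010 → 0, fb=0
45: 00110001010100 → 0, fb=0
46: 01100010101000 → 0, fb=0
47: 11000101010000 → 1, fb=0
48: 10001010100000 → 1, fb=1
49: 00010101000001 → 0, fb=1
50: 00101010000011 → 0, fb=1
51: 01010100000111 → 0, fb=0
52: 10101000001110 → 1, fb=0
53: 01010000011100 → 0, fb=0
54: 10100000111000 → 1, fb=0
55: 01000001110000 → 0, fb=1
56: 10000011100001 → 1, fb=0
57: 00000111000010 → 0, fb=0
58: 00001110000100 → 0, fb=1
59: 00011100001001 → 0, fb=1
60: 00111000010011 → 0, fb=0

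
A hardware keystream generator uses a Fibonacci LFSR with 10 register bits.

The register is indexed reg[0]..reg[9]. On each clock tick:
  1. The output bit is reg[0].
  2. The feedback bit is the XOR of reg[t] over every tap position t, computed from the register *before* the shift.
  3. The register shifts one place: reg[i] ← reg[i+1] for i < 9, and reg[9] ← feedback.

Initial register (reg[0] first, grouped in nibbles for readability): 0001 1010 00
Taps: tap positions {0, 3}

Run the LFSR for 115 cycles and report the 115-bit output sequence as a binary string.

tick  register→output (feedback)
  0  0001101000→0 (1)
  1  0011010001→0 (1)
  2  0110100011→0 (0)
  3  1101000110→1 (0)
  4  1010001100→1 (1)
  5  0100011001→0 (0)
  6  1000110010→1 (1)
  7  0001100101→0 (1)
  8  0011001011→0 (1)
  9  0110010111→0 (0)
 10  1100101110→1 (1)
 11  1001011101→1 (0)
 12  0010111010→0 (0)
 13  0101110100→0 (1)
 14  1011101001→1 (0)
 15  0111010010→0 (1)
 16  1110100101→1 (1)
 17  1101001011→1 (0)
 18  1010010110→1 (1)
 19  0100101101→0 (0)
 20  1001011010→1 (0)
 21  0010110100→0 (0)
 22  0101101000→0 (1)
 23  1011010001→1 (0)
 24  0110100010→0 (0)
 25  1101000100→1 (0)
 26  1010001000→1 (1)
 27  0100010001→0 (0)
 28  1000100010→1 (1)
 29  0001000101→0 (1)
 30  0010001011→0 (0)
 31  0100010110→0 (0)
 32  1000101100→1 (1)
 33  0001011001→0 (1)
 34  0010110011→0 (0)
 35  0101100110→0 (1)
 36  1011001101→1 (0)
 37  0110011010→0 (0)
 38  1100110100→1 (1)
 39  1001101001→1 (0)
 40  0011010010→0 (1)
 41  0110100101→0 (0)
 42  1101001010→1 (0)
 43  1010010100→1 (1)
 44  0100101001→0 (0)
 45  1001010010→1 (0)
 46  0010100100→0 (0)
 47  0101001000→0 (1)
 48  1010010001→1 (1)
 49  0100100011→0 (0)
 50  1001000110→1 (0)
 51  0010001100→0 (0)
 52  0100011000→0 (0)
 53  1000110000→1 (1)
 54  0001100001→0 (1)
 55  0011000011→0 (1)
 56  0110000111→0 (0)
 57  1100001110→1 (1)
 58  1000011101→1 (1)
 59  0000111011→0 (0)
 60  0001110110→0 (1)
 61  0011101101→0 (1)
 62  0111011011→0 (1)
 63  1110110111→1 (1)
 64  1101101111→1 (0)
 65  1011011110→1 (0)
 66  0110111100→0 (0)
 67  1101111000→1 (0)
 68  1011110000→1 (0)
 69  0111100000→0 (1)
 70  1111000001→1 (0)
 71  1110000010→1 (1)
 72  1100000101→1 (1)
 73  1000001011→1 (1)
 74  0000010111→0 (0)
 75  0000101110→0 (0)
 76  0001011100→0 (1)
 77  0010111001→0 (0)
 78  0101110010→0 (1)
 79  1011100101→1 (0)
 80  0111001010→0 (1)
 81  1110010101→1 (1)
 82  1100101011→1 (1)
 83  1001010111→1 (0)
 84  0010101110→0 (0)
 85  0101011100→0 (1)
 86  1010111001→1 (1)
 87  0101110011→0 (1)
 88  1011100111→1 (0)
 89  0111001110→0 (1)
 90  1110011101→1 (1)
 91  1100111011→1 (1)
 92  1001110111→1 (0)
 93  0011101110→0 (1)
 94  0111011101→0 (1)
 95  1110111011→1 (1)
 96  1101110111→1 (0)
 97  1011101110→1 (0)
 98  0111011100→0 (1)
 99  1110111001→1 (1)
100  1101110011→1 (0)
101  1011100110→1 (0)
102  0111001100→0 (1)
103  1110011001→1 (1)
104  1100110011→1 (1)
105  1001100111→1 (0)
106  0011001110→0 (1)
107  0110011101→0 (0)
108  1100111010→1 (1)
109  1001110101→1 (0)
110  0011101010→0 (1)
111  0111010101→0 (1)
112  1110101011→1 (1)
113  1101010111→1 (0)
114  1010101110→1 (1)

0001101000110010111010010110100010001011001101001010010001100001110110111100000101110010101110011101110111001100111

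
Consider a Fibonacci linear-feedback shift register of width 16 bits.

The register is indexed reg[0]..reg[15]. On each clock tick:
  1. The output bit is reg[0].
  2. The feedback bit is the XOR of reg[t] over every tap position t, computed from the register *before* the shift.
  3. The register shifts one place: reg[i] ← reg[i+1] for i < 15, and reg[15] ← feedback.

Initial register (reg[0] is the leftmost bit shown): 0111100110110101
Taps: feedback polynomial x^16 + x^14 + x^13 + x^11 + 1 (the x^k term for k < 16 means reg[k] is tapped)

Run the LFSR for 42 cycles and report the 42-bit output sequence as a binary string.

011110011011010100111001000110001101000111

step | reg (before) | out | fb
   0 | 0111100110110101 | 0 | 0
   1 | 1111001101101010 | 1 | 0
   2 | 1110011011010100 | 1 | 1
   3 | 1100110110101001 | 1 | 1
   4 | 1001101101010011 | 1 | 1
   5 | 0011011010100111 | 0 | 0
   6 | 0110110101001110 | 0 | 0
   7 | 1101101010011100 | 1 | 1
   8 | 1011010100111001 | 1 | 0
   9 | 0110101001110010 | 0 | 0
  10 | 1101010011100100 | 1 | 0
  11 | 1010100111001000 | 1 | 1
  12 | 0101001110010001 | 0 | 1
  13 | 1010011100100011 | 1 | 0
  14 | 0100111001000110 | 0 | 0
  15 | 1001110010001100 | 1 | 0
  16 | 0011100100011000 | 0 | 1
  17 | 0111001000110001 | 0 | 1
  18 | 1110010001100011 | 1 | 0
  19 | 1100100011000110 | 1 | 1
  20 | 1001000110001101 | 1 | 0
  21 | 0010001100011010 | 0 | 0
  22 | 0100011000110100 | 0 | 0
  23 | 1000110001101000 | 1 | 1
  24 | 0001100011010001 | 0 | 1
  25 | 0011000110100011 | 0 | 1
  26 | 0110001101000111 | 0 | 0
  27 | 1100011010001110 | 1 | 1
  28 | 1000110100011101 | 1 | 1
  29 | 0001101000111011 | 0 | 0
  30 | 0011010001110110 | 0 | 1
  31 | 0110100011101101 | 0 | 1
  32 | 1101000111011011 | 1 | 1
  33 | 1010001110110111 | 1 | 0
  34 | 0100011101101110 | 0 | 0
  35 | 1000111011011100 | 1 | 1
  36 | 0001110110111001 | 0 | 1
  37 | 0011101101110011 | 0 | 0
  38 | 0111011011100110 | 0 | 0
  39 | 1110110111001100 | 1 | 0
  40 | 1101101110011000 | 1 | 0
  41 | 1011011100110000 | 1 | 0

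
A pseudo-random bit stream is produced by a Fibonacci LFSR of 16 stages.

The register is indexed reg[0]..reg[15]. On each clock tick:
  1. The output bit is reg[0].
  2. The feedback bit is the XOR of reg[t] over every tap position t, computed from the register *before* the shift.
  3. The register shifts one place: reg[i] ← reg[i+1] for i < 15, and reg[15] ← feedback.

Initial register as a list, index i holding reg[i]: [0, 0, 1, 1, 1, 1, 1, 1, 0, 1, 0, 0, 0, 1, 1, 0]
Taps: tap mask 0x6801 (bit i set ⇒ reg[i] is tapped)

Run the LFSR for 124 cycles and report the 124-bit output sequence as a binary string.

k : reg_k → out_k, fb_k
0: 0011111101000110 → 0, fb=0
1: 0111111010001100 → 0, fb=1
2: 1111110100011001 → 1, fb=0
3: 1111101000110010 → 1, fb=1
4: 1111010001100101 → 1, fb=0
5: 1110100011001010 → 1, fb=0
6: 1101000110010100 → 1, fb=1
7: 1010001100101001 → 1, fb=1
8: 0100011001010011 → 0, fb=0
9: 1000110010100110 → 1, fb=1
10: 0001100101001101 → 0, fb=1
11: 0011001010011011 → 0, fb=0
12: 0110010100110110 → 0, fb=1
13: 1100101001101101 → 1, fb=0
14: 1001010011011010 → 1, fb=1
15: 0010100110110101 → 0, fb=0
16: 0101001101101010 → 0, fb=1
17: 1010011011010101 → 1, fb=1
18: 0100110110101011 → 0, fb=1
19: 1001101101010111 → 1, fb=0
20: 0011011010101110 → 0, fb=0
21: 0110110101011100 → 0, fb=0
22: 1101101010111000 → 1, fb=0
23: 1011010101110000 → 1, fb=0
24: 0110101011100000 → 0, fb=0
25: 1101010111000000 → 1, fb=1
26: 1010101110000001 → 1, fb=1
27: 0101011100000011 → 0, fb=1
28: 1010111000000111 → 1, fb=1
29: 0101110000001111 → 0, fb=0
30: 1011100000011110 → 1, fb=0
31: 0111000000111100 → 0, fb=0
32: 1110000001111000 → 1, fb=0
33: 1100000011110000 → 1, fb=0
34: 1000000111100000 → 1, fb=1
35: 0000001111000001 → 0, fb=0
36: 0000011110000010 → 0, fb=1
37: 0000111100000101 → 0, fb=1
38: 0001111000001011 → 0, fb=1
39: 0011110000010111 → 0, fb=1
40: 0111100000101111 → 0, fb=0
41: 1111000001011110 → 1, fb=0
42: 1110000010111100 → 1, fb=1
43: 1100000101111001 → 1, fb=0
44: 1000001011110010 → 1, fb=1
45: 0000010111100101 → 0, fb=1
46: 0000101111001011 → 0, fb=1
47: 0001011110010111 → 0, fb=1
48: 0010111100101111 → 0, fb=0
49: 0101111001011110 → 0, fb=1
50: 1011110010111101 → 1, fb=1
51: 0111100101111011 → 0, fb=0
52: 1111001011110110 → 1, fb=0
53: 1110010111101100 → 1, fb=0
54: 1100101111011000 → 1, fb=0
55: 1001011110110000 → 1, fb=0
56: 0010111101100000 → 0, fb=0
57: 0101111011000000 → 0, fb=0
58: 1011110110000000 → 1, fb=1
59: 0111101100000001 → 0, fb=0
60: 1111011000000010 → 1, fb=0
61: 1110110000000100 → 1, fb=0
62: 1101100000001000 → 1, fb=1
63: 1011000000010001 → 1, fb=0
64: 0110000000100010 → 0, fb=1
65: 1100000001000101 → 1, fb=0
66: 1000000010001010 → 1, fb=0
67: 0000000100010100 → 0, fb=0
68: 0000001000101000 → 0, fb=0
69: 0000010001010000 → 0, fb=1
70: 0000100010100001 → 0, fb=0
71: 0001000101000010 → 0, fb=1
72: 0010001010000101 → 0, fb=1
73: 0100010100001011 → 0, fb=1
74: 1000101000010111 → 1, fb=0
75: 0001010000101110 → 0, fb=0
76: 0010100001011100 → 0, fb=0
77: 0101000010111000 → 0, fb=1
78: 1010000101110001 → 1, fb=0
79: 0100001011100010 → 0, fb=1
80: 1000010111000101 → 1, fb=0
81: 0000101110001010 → 0, fb=1
82: 0001011100010101 → 0, fb=0
83: 0010111000101010 → 0, fb=1
84: 0101110001010101 → 0, fb=0
85: 1011100010101010 → 1, fb=0
86: 0111000101010100 → 0, fb=0
87: 1110001010101000 → 1, fb=1
88: 1100010101010001 → 1, fb=0
89: 1000101010100010 → 1, fb=0
90: 0001010101000100 → 0, fb=1
91: 0010101010001001 → 0, fb=0
92: 0101010100010010 → 0, fb=0
93: 1010101000100100 → 1, fb=0
94: 0101010001001000 → 0, fb=0
95: 1010100010010000 → 1, fb=0
96: 0101000100100000 → 0, fb=0
97: 1010001001000000 → 1, fb=1
98: 0100010010000001 → 0, fb=0
99: 1000100100000010 → 1, fb=0
100: 0001001000000100 → 0, fb=1
101: 0010010000001001 → 0, fb=0
102: 0100100000010010 → 0, fb=0
103: 1001000000100100 → 1, fb=0
104: 0010000001001000 → 0, fb=0
105: 0100000010010000 → 0, fb=1
106: 1000000100100001 → 1, fb=1
107: 0000001001000011 → 0, fb=1
108: 0000010010000111 → 0, fb=0
109: 0000100100001110 → 0, fb=0
110: 0001001000011100 → 0, fb=0
111: 0010010000111000 → 0, fb=1
112: 0100100001110001 → 0, fb=1
113: 1001000011100011 → 1, fb=0
114: 0010000111000110 → 0, fb=0
115: 0100001110001100 → 0, fb=1
116: 1000011100011001 → 1, fb=0
117: 0000111000110010 → 0, fb=0
118: 0001110001100100 → 0, fb=1
119: 0011100011001001 → 0, fb=0
120: 0111000110010010 → 0, fb=0
121: 1110001100100100 → 1, fb=0
122: 1100011001001000 → 1, fb=1
123: 1000110010010001 → 1, fb=0

0011111101000110010100110110101011100000011110000010111100101111011000000010001010000101110001010101000100100000010010000111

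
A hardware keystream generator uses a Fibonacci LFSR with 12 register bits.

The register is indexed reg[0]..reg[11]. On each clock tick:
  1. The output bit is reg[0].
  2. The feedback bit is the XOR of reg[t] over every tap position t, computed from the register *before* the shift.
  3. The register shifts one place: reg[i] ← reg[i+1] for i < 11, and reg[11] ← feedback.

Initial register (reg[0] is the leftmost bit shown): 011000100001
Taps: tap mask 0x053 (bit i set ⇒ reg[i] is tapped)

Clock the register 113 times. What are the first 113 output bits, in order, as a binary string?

01100010000100000011001111111001010111001001000010001001101101101100000001110101101010101110111010100111000001011

step | reg (before) | out | fb
   0 | 011000100001 | 0 | 0
   1 | 110001000010 | 1 | 0
   2 | 100010000100 | 1 | 0
   3 | 000100001000 | 0 | 0
   4 | 001000010000 | 0 | 0
   5 | 010000100000 | 0 | 0
   6 | 100001000000 | 1 | 1
   7 | 000010000001 | 0 | 1
   8 | 000100000011 | 0 | 0
   9 | 001000000110 | 0 | 0
  10 | 010000001100 | 0 | 1
  11 | 100000011001 | 1 | 1
  12 | 000000110011 | 0 | 1
  13 | 000001100111 | 0 | 1
  14 | 000011001111 | 0 | 1
  15 | 000110011111 | 0 | 1
  16 | 001100111111 | 0 | 1
  17 | 011001111111 | 0 | 0
  18 | 110011111110 | 1 | 0
  19 | 100111111100 | 1 | 1
  20 | 001111111001 | 0 | 0
  21 | 011111110010 | 0 | 1
  22 | 111111100101 | 1 | 0
  23 | 111111001010 | 1 | 1
  24 | 111110010101 | 1 | 1
  25 | 111100101011 | 1 | 1
  26 | 111001010111 | 1 | 0
  27 | 110010101110 | 1 | 0
  28 | 100101011100 | 1 | 1
  29 | 001010111001 | 0 | 0
  30 | 010101110010 | 0 | 0
  31 | 101011100100 | 1 | 1
  32 | 010111001001 | 0 | 0
  33 | 101110010010 | 1 | 0
  34 | 011100100100 | 0 | 0
  35 | 111001001000 | 1 | 0
  36 | 110010010000 | 1 | 1
  37 | 100100100001 | 1 | 0
  38 | 001001000010 | 0 | 0
  39 | 010010000100 | 0 | 0
  40 | 100100001000 | 1 | 1
  41 | 001000010001 | 0 | 0
  42 | 010000100010 | 0 | 0
  43 | 100001000100 | 1 | 1
  44 | 000010001001 | 0 | 1
  45 | 000100010011 | 0 | 0
  46 | 001000100110 | 0 | 1
  47 | 010001001101 | 0 | 1
  48 | 100010011011 | 1 | 0
  49 | 000100110110 | 0 | 1
  50 | 001001101101 | 0 | 1
  51 | 010011011011 | 0 | 0
  52 | 100110110110 | 1 | 1
  53 | 001101101101 | 0 | 1
  54 | 011011011011 | 0 | 0
  55 | 110110110110 | 1 | 0
  56 | 101101101100 | 1 | 0
  57 | 011011011000 | 0 | 0
  58 | 110110110000 | 1 | 0
  59 | 101101100000 | 1 | 0
  60 | 011011000000 | 0 | 0
  61 | 110110000000 | 1 | 1
  62 | 101100000001 | 1 | 1
  63 | 011000000011 | 0 | 1
  64 | 110000000111 | 1 | 0
  65 | 100000001110 | 1 | 1
  66 | 000000011101 | 0 | 0
  67 | 000000111010 | 0 | 1
  68 | 000001110101 | 0 | 1
  69 | 000011101011 | 0 | 0
  70 | 000111010110 | 0 | 1
  71 | 001110101101 | 0 | 0
  72 | 011101011010 | 0 | 1
  73 | 111010110101 | 1 | 0
  74 | 110101101010 | 1 | 1
  75 | 101011010101 | 1 | 0
  76 | 010110101010 | 0 | 1
  77 | 101101010101 | 1 | 1
  78 | 011010101011 | 0 | 1
  79 | 110101010111 | 1 | 0
  80 | 101010101110 | 1 | 1
  81 | 010101011101 | 0 | 1
  82 | 101010111011 | 1 | 1
  83 | 010101110111 | 0 | 0
  84 | 101011101110 | 1 | 1
  85 | 010111011101 | 0 | 0
  86 | 101110111010 | 1 | 1
  87 | 011101110101 | 0 | 0
  88 | 111011101010 | 1 | 0
  89 | 110111010100 | 1 | 1
  90 | 101110101001 | 1 | 1
  91 | 011101010011 | 0 | 1
  92 | 111010100111 | 1 | 0
  93 | 110101001110 | 1 | 0
  94 | 101010011100 | 1 | 0
  95 | 010100111000 | 0 | 0
  96 | 101001110000 | 1 | 0
  97 | 010011100000 | 0 | 1
  98 | 100111000001 | 1 | 0
  99 | 001110000010 | 0 | 1
 100 | 011100000101 | 0 | 1
 101 | 111000001011 | 1 | 0
 102 | 110000010110 | 1 | 0
 103 | 100000101100 | 1 | 0
 104 | 000001011000 | 0 | 0
 105 | 000010110000 | 0 | 0
 106 | 000101100000 | 0 | 1
 107 | 001011000001 | 0 | 1
 108 | 010110000011 | 0 | 0
 109 | 101100000110 | 1 | 1
 110 | 011000001101 | 0 | 1
 111 | 110000011011 | 1 | 0
 112 | 100000110110 | 1 | 0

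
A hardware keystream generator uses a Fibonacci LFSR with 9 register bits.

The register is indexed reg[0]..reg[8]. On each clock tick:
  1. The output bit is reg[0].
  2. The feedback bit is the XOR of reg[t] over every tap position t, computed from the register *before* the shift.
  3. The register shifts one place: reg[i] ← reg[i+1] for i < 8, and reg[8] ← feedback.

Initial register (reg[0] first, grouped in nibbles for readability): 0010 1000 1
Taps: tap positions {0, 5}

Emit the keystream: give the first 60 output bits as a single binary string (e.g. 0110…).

001010001001110110010111101100001101010100111001000011000100

k : reg_k → out_k, fb_k
0: 001010001 → 0, fb=0
1: 010100010 → 0, fb=0
2: 101000100 → 1, fb=1
3: 010001001 → 0, fb=1
4: 100010011 → 1, fb=1
5: 000100111 → 0, fb=0
6: 001001110 → 0, fb=1
7: 010011101 → 0, fb=1
8: 100111011 → 1, fb=0
9: 001110110 → 0, fb=0
10: 011101100 → 0, fb=1
11: 111011001 → 1, fb=0
12: 110110010 → 1, fb=1
13: 101100101 → 1, fb=1
14: 011001011 → 0, fb=1
15: 110010111 → 1, fb=1
16: 100101111 → 1, fb=0
17: 001011110 → 0, fb=1
18: 010111101 → 0, fb=1
19: 101111011 → 1, fb=0
20: 011110110 → 0, fb=0
21: 111101100 → 1, fb=0
22: 111011000 → 1, fb=0
23: 110110000 → 1, fb=1
24: 101100001 → 1, fb=1
25: 011000011 → 0, fb=0
26: 110000110 → 1, fb=1
27: 100001101 → 1, fb=0
28: 000011010 → 0, fb=1
29: 000110101 → 0, fb=0
30: 001101010 → 0, fb=1
31: 011010101 → 0, fb=0
32: 110101010 → 1, fb=0
33: 101010100 → 1, fb=1
34: 010101001 → 0, fb=1
35: 101010011 → 1, fb=1
36: 010100111 → 0, fb=0
37: 101001110 → 1, fb=0
38: 010011100 → 0, fb=1
39: 100111001 → 1, fb=0
40: 001110010 → 0, fb=0
41: 011100100 → 0, fb=0
42: 111001000 → 1, fb=0
43: 110010000 → 1, fb=1
44: 100100001 → 1, fb=1
45: 001000011 → 0, fb=0
46: 010000110 → 0, fb=0
47: 100001100 → 1, fb=0
48: 000011000 → 0, fb=1
49: 000110001 → 0, fb=0
50: 001100010 → 0, fb=0
51: 011000100 → 0, fb=0
52: 110001000 → 1, fb=0
53: 100010000 → 1, fb=1
54: 000100001 → 0, fb=0
55: 001000010 → 0, fb=0
56: 010000100 → 0, fb=0
57: 100001000 → 1, fb=0
58: 000010000 → 0, fb=0
59: 000100000 → 0, fb=0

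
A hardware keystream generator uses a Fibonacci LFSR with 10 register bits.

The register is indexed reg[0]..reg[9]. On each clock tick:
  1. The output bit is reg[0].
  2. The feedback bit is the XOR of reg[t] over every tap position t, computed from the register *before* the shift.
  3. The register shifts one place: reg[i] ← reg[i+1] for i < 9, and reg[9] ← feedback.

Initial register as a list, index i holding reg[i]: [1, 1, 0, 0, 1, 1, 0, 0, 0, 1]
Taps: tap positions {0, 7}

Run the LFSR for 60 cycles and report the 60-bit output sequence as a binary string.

tick  register→output (feedback)
  0  1100110001→1 (1)
  1  1001100011→1 (1)
  2  0011000111→0 (1)
  3  0110001111→0 (1)
  4  1100011111→1 (0)
  5  1000111110→1 (0)
  6  0001111100→0 (1)
  7  0011111001→0 (0)
  8  0111110010→0 (0)
  9  1111100100→1 (0)
 10  1111001000→1 (1)
 11  1110010001→1 (1)
 12  1100100011→1 (1)
 13  1001000111→1 (0)
 14  0010001110→0 (1)
 15  0100011101→0 (1)
 16  1000111011→1 (1)
 17  0001110111→0 (1)
 18  0011101111→0 (1)
 19  0111011111→0 (1)
 20  1110111111→1 (0)
 21  1101111110→1 (0)
 22  1011111100→1 (0)
 23  0111111000→0 (0)
 24  1111110000→1 (1)
 25  1111100001→1 (1)
 26  1111000011→1 (1)
 27  1110000111→1 (0)
 28  1100001110→1 (0)
 29  1000011100→1 (0)
 30  0000111000→0 (0)
 31  0001110000→0 (0)
 32  0011100000→0 (0)
 33  0111000000→0 (0)
 34  1110000000→1 (1)
 35  1100000001→1 (1)
 36  1000000011→1 (1)
 37  0000000111→0 (1)
 38  0000001111→0 (1)
 39  0000011111→0 (1)
 40  0000111111→0 (1)
 41  0001111111→0 (1)
 42  0011111111→0 (1)
 43  0111111111→0 (1)
 44  1111111111→1 (0)
 45  1111111110→1 (0)
 46  1111111100→1 (0)
 47  1111111000→1 (1)
 48  1111110001→1 (1)
 49  1111100011→1 (1)
 50  1111000111→1 (0)
 51  1110001110→1 (0)
 52  1100011100→1 (0)
 53  1000111000→1 (1)
 54  0001110001→0 (0)
 55  0011100010→0 (0)
 56  0111000100→0 (1)
 57  1110001001→1 (1)
 58  1100010011→1 (1)
 59  1000100111→1 (0)

110011000111110010001110111111000011100000001111111111000111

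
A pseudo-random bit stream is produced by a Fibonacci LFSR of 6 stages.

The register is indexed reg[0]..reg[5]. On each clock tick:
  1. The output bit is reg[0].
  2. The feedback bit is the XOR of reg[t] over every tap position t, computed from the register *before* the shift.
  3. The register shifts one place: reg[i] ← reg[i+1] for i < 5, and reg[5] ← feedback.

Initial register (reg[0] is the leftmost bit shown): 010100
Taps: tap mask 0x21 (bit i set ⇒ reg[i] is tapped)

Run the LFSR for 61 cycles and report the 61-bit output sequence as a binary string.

0101000110000100000111111010101100110111011010010011100010111

k : reg_k → out_k, fb_k
0: 010100 → 0, fb=0
1: 101000 → 1, fb=1
2: 010001 → 0, fb=1
3: 100011 → 1, fb=0
4: 000110 → 0, fb=0
5: 001100 → 0, fb=0
6: 011000 → 0, fb=0
7: 110000 → 1, fb=1
8: 100001 → 1, fb=0
9: 000010 → 0, fb=0
10: 000100 → 0, fb=0
11: 001000 → 0, fb=0
12: 010000 → 0, fb=0
13: 100000 → 1, fb=1
14: 000001 → 0, fb=1
15: 000011 → 0, fb=1
16: 000111 → 0, fb=1
17: 001111 → 0, fb=1
18: 011111 → 0, fb=1
19: 111111 → 1, fb=0
20: 111110 → 1, fb=1
21: 111101 → 1, fb=0
22: 111010 → 1, fb=1
23: 110101 → 1, fb=0
24: 101010 → 1, fb=1
25: 010101 → 0, fb=1
26: 101011 → 1, fb=0
27: 010110 → 0, fb=0
28: 101100 → 1, fb=1
29: 011001 → 0, fb=1
30: 110011 → 1, fb=0
31: 100110 → 1, fb=1
32: 001101 → 0, fb=1
33: 011011 → 0, fb=1
34: 110111 → 1, fb=0
35: 101110 → 1, fb=1
36: 011101 → 0, fb=1
37: 111011 → 1, fb=0
38: 110110 → 1, fb=1
39: 101101 → 1, fb=0
40: 011010 → 0, fb=0
41: 110100 → 1, fb=1
42: 101001 → 1, fb=0
43: 010010 → 0, fb=0
44: 100100 → 1, fb=1
45: 001001 → 0, fb=1
46: 010011 → 0, fb=1
47: 100111 → 1, fb=0
48: 001110 → 0, fb=0
49: 011100 → 0, fb=0
50: 111000 → 1, fb=1
51: 110001 → 1, fb=0
52: 100010 → 1, fb=1
53: 000101 → 0, fb=1
54: 001011 → 0, fb=1
55: 010111 → 0, fb=1
56: 101111 → 1, fb=0
57: 011110 → 0, fb=0
58: 111100 → 1, fb=1
59: 111001 → 1, fb=0
60: 110010 → 1, fb=1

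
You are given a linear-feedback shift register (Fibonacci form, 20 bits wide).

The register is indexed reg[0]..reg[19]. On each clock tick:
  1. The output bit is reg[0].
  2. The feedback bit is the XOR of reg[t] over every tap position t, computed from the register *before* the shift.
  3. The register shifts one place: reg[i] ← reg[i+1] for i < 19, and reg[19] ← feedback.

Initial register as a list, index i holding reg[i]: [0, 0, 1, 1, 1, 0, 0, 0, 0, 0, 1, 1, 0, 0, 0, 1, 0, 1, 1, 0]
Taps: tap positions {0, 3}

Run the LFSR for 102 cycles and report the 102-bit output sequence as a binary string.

001110000011000101101111100110111010000100110100011010101000100101110011111011000010111011001000110101

tick  register→output (feedback)
  0  00111000001100010110→0 (1)
  1  01110000011000101101→0 (1)
  2  11100000110001011011→1 (1)
  3  11000001100010110111→1 (1)
  4  10000011000101101111→1 (1)
  5  00000110001011011111→0 (0)
  6  00001100010110111110→0 (0)
  7  00011000101101111100→0 (1)
  8  00110001011011111001→0 (1)
  9  01100010110111110011→0 (0)
 10  11000101101111100110→1 (1)
 11  10001011011111001101→1 (1)
 12  00010110111110011011→0 (1)
 13  00101101111100110111→0 (0)
 14  01011011111001101110→0 (1)
 15  10110111110011011101→1 (0)
 16  01101111100110111010→0 (0)
 17  11011111001101110100→1 (0)
 18  10111110011011101000→1 (0)
 19  01111100110111010000→0 (1)
 20  11111001101110100001→1 (0)
 21  11110011011101000010→1 (0)
 22  11100110111010000100→1 (1)
 23  11001101110100001001→1 (1)
 24  10011011101000010011→1 (0)
 25  00110111010000100110→0 (1)
 26  01101110100001001101→0 (0)
 27  11011101000010011010→1 (0)
 28  10111010000100110100→1 (0)
 29  01110100001001101000→0 (1)
 30  11101000010011010001→1 (1)
 31  11010000100110100011→1 (0)
 32  10100001001101000110→1 (1)
 33  01000010011010001101→0 (0)
 34  10000100110100011010→1 (1)
 35  00001001101000110101→0 (0)
 36  00010011010001101010→0 (1)
 37  00100110100011010101→0 (0)
 38  01001101000110101010→0 (0)
 39  10011010001101010100→1 (0)
 40  00110100011010101000→0 (1)
 41  01101000110101010001→0 (0)
 42  11010001101010100010→1 (0)
 43  10100011010101000100→1 (1)
 44  01000110101010001001→0 (0)
 45  10001101010100010010→1 (1)
 46  00011010101000100101→0 (1)
 47  00110101010001001011→0 (1)
 48  01101010100010010111→0 (0)
 49  11010101000100101110→1 (0)
 50  10101010001001011100→1 (1)
 51  01010100010010111001→0 (1)
 52  10101000100101110011→1 (1)
 53  01010001001011100111→0 (1)
 54  10100010010111001111→1 (1)
 55  01000100101110011111→0 (0)
 56  10001001011100111110→1 (1)
 57  00010010111001111101→0 (1)
 58  00100101110011111011→0 (0)
 59  01001011100111110110→0 (0)
 60  10010111001111101100→1 (0)
 61  00101110011111011000→0 (0)
 62  01011100111110110000→0 (1)
 63  10111001111101100001→1 (0)
 64  01110011111011000010→0 (1)
 65  11100111110110000101→1 (1)
 66  11001111101100001011→1 (1)
 67  10011111011000010111→1 (0)
 68  00111110110000101110→0 (1)
 69  01111101100001011101→0 (1)
 70  11111011000010111011→1 (0)
 71  11110110000101110110→1 (0)
 72  11101100001011101100→1 (1)
 73  11011000010111011001→1 (0)
 74  10110000101110110010→1 (0)
 75  01100001011101100100→0 (0)
 76  11000010111011001000→1 (1)
 77  10000101110110010001→1 (1)
 78  00001011101100100011→0 (0)
 79  00010111011001000110→0 (1)
 80  00101110110010001101→0 (0)
 81  01011101100100011010→0 (1)
 82  10111011001000110101→1 (0)
 83  01110110010001101010→0 (1)
 84  11101100100011010101→1 (1)
 85  11011001000110101011→1 (0)
 86  10110010001101010110→1 (0)
 87  01100100011010101100→0 (0)
 88  11001000110101011000→1 (1)
 89  10010001101010110001→1 (0)
 90  00100011010101100010→0 (0)
 91  01000110101011000100→0 (0)
 92  10001101010110001000→1 (1)
 93  00011010101100010001→0 (1)
 94  00110101011000100011→0 (1)
 95  01101010110001000111→0 (0)
 96  11010101100010001110→1 (0)
 97  10101011000100011100→1 (1)
 98  01010110001000111001→0 (1)
 99  10101100010001110011→1 (1)
100  01011000100011100111→0 (1)
101  10110001000111001111→1 (0)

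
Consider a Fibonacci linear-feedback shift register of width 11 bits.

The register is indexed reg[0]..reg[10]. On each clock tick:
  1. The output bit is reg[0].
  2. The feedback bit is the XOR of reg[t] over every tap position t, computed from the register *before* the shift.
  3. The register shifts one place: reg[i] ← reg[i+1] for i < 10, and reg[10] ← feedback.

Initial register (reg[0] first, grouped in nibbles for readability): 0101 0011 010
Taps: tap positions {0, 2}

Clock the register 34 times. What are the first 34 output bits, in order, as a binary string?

tick  register→output (feedback)
  0  01010011010→0 (0)
  1  10100110100→1 (0)
  2  01001101000→0 (0)
  3  10011010000→1 (1)
  4  00110100001→0 (1)
  5  01101000011→0 (1)
  6  11010000111→1 (1)
  7  10100001111→1 (0)
  8  01000011110→0 (0)
  9  10000111100→1 (1)
 10  00001111001→0 (0)
 11  00011110010→0 (0)
 12  00111100100→0 (1)
 13  01111001001→0 (1)
 14  11110010011→1 (0)
 15  11100100110→1 (0)
 16  11001001100→1 (1)
 17  10010011001→1 (1)
 18  00100110011→0 (1)
 19  01001100111→0 (0)
 20  10011001110→1 (1)
 21  00110011101→0 (1)
 22  01100111011→0 (1)
 23  11001110111→1 (1)
 24  10011101111→1 (1)
 25  00111011111→0 (1)
 26  01110111111→0 (1)
 27  11101111111→1 (0)
 28  11011111110→1 (1)
 29  10111111101→1 (0)
 30  01111111010→0 (1)
 31  11111110101→1 (0)
 32  11111101010→1 (0)
 33  11111010100→1 (0)

0101001101000011110010011001110111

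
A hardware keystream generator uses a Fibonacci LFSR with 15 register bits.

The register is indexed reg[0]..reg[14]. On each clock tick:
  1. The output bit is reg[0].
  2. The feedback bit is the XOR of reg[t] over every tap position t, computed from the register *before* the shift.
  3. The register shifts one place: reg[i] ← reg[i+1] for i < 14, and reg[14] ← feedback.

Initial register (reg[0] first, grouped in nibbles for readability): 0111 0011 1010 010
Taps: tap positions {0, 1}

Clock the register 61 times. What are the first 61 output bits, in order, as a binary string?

0111001110100101001010011101111011110100110001100011101010010

tick  register→output (feedback)
  0  011100111010010→0 (1)
  1  111001110100101→1 (0)
  2  110011101001010→1 (0)
  3  100111010010100→1 (1)
  4  001110100101001→0 (0)
  5  011101001010010→0 (1)
  6  111010010100101→1 (0)
  7  110100101001010→1 (0)
  8  101001010010100→1 (1)
  9  010010100101001→0 (1)
 10  100101001010011→1 (1)
 11  001010010100111→0 (0)
 12  010100101001110→0 (1)
 13  101001010011101→1 (1)
 14  010010100111011→0 (1)
 15  100101001110111→1 (1)
 16  001010011101111→0 (0)
 17  010100111011110→0 (1)
 18  101001110111101→1 (1)
 19  010011101111011→0 (1)
 20  100111011110111→1 (1)
 21  001110111101111→0 (0)
 22  011101111011110→0 (1)
 23  111011110111101→1 (0)
 24  110111101111010→1 (0)
 25  101111011110100→1 (1)
 26  011110111101001→0 (1)
 27  111101111010011→1 (0)
 28  111011110100110→1 (0)
 29  110111101001100→1 (0)
 30  101111010011000→1 (1)
 31  011110100110001→0 (1)
 32  111101001100011→1 (0)
 33  111010011000110→1 (0)
 34  110100110001100→1 (0)
 35  101001100011000→1 (1)
 36  010011000110001→0 (1)
 37  100110001100011→1 (1)
 38  001100011000111→0 (0)
 39  011000110001110→0 (1)
 40  110001100011101→1 (0)
 41  100011000111010→1 (1)
 42  000110001110101→0 (0)
 43  001100011101010→0 (0)
 44  011000111010100→0 (1)
 45  110001110101001→1 (0)
 46  100011101010010→1 (1)
 47  000111010100101→0 (0)
 48  001110101001010→0 (0)
 49  011101010010100→0 (1)
 50  111010100101001→1 (0)
 51  110101001010010→1 (0)
 52  101010010100100→1 (1)
 53  010100101001001→0 (1)
 54  101001010010011→1 (1)
 55  010010100100111→0 (1)
 56  100101001001111→1 (1)
 57  001010010011111→0 (0)
 58  010100100111110→0 (1)
 59  101001001111101→1 (1)
 60  010010011111011→0 (1)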